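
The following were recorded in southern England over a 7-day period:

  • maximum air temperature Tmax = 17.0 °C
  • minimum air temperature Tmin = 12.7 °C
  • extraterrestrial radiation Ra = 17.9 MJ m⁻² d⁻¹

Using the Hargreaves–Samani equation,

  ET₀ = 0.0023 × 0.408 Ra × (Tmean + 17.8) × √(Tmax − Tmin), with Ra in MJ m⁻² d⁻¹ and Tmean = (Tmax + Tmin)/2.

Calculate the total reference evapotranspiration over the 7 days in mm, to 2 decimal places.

Tmean = (17.0 + 12.7)/2 = 14.85 °C
0.408 Ra = 0.408 × 17.9 = 7.3032 mm/d equivalent
ET₀ = 0.0023 × 7.3032 × (14.85 + 17.8) × √4.3 = 0.0023 × 7.3032 × 32.65 × 2.0736 = 1.1372 mm/d
Over 7 days: 1.1372 × 7 = 7.960 mm

7.96 mm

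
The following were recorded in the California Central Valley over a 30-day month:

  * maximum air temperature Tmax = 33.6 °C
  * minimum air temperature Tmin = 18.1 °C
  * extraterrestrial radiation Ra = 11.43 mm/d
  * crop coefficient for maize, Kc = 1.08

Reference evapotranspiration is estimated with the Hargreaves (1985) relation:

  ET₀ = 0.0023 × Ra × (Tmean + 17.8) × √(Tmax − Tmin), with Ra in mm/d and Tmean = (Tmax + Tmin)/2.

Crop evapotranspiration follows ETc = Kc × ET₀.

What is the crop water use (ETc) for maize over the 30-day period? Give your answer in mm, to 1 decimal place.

Tmean = (33.6 + 18.1)/2 = 25.85 °C
ET₀ = 0.0023 × 11.43 × (25.85 + 17.8) × √15.5 = 0.0023 × 11.43 × 43.65 × 3.9370 = 4.5178 mm/d
ETc = Kc × ET₀ = 1.08 × 4.5178 = 4.8792 mm/d
Over 30 days: 4.8792 × 30 = 146.376 mm

146.4 mm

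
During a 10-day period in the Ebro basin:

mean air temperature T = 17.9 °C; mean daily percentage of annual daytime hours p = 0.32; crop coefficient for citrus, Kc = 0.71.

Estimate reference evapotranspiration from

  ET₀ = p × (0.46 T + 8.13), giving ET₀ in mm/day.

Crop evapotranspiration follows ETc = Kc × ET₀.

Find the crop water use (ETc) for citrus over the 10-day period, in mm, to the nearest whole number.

ET₀ = 0.32 × (0.46 × 17.9 + 8.13) = 0.32 × 16.364 = 5.2365 mm/d
ETc = Kc × ET₀ = 0.71 × 5.2365 = 3.7179 mm/d
Over 10 days: 3.7179 × 10 = 37.179 mm

37 mm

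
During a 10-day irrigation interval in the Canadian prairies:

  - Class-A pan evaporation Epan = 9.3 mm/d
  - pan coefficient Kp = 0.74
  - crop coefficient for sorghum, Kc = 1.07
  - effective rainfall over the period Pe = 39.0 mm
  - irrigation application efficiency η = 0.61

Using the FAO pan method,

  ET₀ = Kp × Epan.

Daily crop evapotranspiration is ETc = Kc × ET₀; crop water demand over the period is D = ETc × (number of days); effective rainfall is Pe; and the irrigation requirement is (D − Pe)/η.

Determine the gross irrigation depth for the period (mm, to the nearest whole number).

ET₀ = 0.74 × 9.3 = 6.8820 mm/d
ETc = Kc × ET₀ = 1.07 × 6.8820 = 7.3637 mm/d
Crop demand D = ETc × 10 d = 7.3637 × 10 = 73.637 mm
D − Pe = 73.637 − 39.0 = 34.637 mm
Gross irrigation = 34.637 / 0.61 = 56.782 mm

57 mm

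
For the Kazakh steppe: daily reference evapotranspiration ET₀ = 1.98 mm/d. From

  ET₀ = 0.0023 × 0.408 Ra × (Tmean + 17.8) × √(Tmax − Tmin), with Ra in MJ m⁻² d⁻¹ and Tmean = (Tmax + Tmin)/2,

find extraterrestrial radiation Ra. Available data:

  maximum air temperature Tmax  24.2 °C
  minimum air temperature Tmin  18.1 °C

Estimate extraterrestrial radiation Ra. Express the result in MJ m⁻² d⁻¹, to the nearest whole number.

22 MJ m⁻² d⁻¹

Tmean = (24.2+18.1)/2 = 21.15 °C; ΔT = 6.1
Ra = ET₀ / [0.0023 × 0.408 × (Tmean+17.8) × √ΔT]
   = 1.98 / (0.0023 × 0.408 × 38.95 × 2.4698) = 21.934 MJ m⁻² d⁻¹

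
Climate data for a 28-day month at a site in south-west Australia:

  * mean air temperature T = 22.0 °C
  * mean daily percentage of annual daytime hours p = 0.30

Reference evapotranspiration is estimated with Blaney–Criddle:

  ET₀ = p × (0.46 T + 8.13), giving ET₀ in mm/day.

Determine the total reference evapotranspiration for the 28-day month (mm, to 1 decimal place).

ET₀ = 0.30 × (0.46 × 22.0 + 8.13) = 0.30 × 18.250 = 5.4750 mm/d
Monthly total = 5.4750 × 28 = 153.300 mm

153.3 mm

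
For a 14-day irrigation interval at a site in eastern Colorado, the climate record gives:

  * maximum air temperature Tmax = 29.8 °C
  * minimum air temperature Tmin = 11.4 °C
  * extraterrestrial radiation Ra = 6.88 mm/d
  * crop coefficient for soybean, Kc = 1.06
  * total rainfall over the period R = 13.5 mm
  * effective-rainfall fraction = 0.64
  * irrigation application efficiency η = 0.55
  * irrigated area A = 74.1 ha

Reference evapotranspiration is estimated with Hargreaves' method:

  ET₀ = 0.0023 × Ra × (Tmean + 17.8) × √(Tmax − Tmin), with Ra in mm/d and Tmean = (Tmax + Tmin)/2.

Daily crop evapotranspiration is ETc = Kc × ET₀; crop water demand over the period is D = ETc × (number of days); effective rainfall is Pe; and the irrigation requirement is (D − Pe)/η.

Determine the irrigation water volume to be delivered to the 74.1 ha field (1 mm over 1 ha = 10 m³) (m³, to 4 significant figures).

40470 m³

Tmean = (29.8 + 11.4)/2 = 20.60 °C
ET₀ = 0.0023 × 6.88 × (20.60 + 17.8) × √18.4 = 0.0023 × 6.88 × 38.40 × 4.2895 = 2.6065 mm/d
ETc = Kc × ET₀ = 1.06 × 2.6065 = 2.7629 mm/d
Crop demand D = ETc × 14 d = 2.7629 × 14 = 38.681 mm
Pe = 0.64 × 13.5 = 8.640 mm
D − Pe = 38.681 − 8.640 = 30.041 mm
Gross irrigation = 30.041 / 0.55 = 54.620 mm
Volume = 54.620 mm × 74.1 ha × 10 = 40473.4 m³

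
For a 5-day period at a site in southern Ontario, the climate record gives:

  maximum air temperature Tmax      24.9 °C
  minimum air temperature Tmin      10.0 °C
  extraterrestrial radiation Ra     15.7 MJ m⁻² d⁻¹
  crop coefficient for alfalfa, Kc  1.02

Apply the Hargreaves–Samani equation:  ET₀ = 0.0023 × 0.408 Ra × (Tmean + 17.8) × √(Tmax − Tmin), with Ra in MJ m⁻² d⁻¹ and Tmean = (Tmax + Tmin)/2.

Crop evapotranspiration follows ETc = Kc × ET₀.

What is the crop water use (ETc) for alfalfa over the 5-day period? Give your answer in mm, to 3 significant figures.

10.2 mm

Tmean = (24.9 + 10.0)/2 = 17.45 °C
0.408 Ra = 0.408 × 15.7 = 6.4056 mm/d equivalent
ET₀ = 0.0023 × 6.4056 × (17.45 + 17.8) × √14.9 = 0.0023 × 6.4056 × 35.25 × 3.8601 = 2.0047 mm/d
ETc = Kc × ET₀ = 1.02 × 2.0047 = 2.0448 mm/d
Over 5 days: 2.0448 × 5 = 10.224 mm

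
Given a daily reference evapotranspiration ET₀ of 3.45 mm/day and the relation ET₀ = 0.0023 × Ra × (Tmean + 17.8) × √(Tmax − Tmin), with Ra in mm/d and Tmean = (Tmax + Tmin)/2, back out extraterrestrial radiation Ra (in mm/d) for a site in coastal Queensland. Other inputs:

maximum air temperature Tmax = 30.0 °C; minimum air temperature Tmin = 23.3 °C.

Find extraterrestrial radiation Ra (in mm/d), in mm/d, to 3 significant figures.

Tmean = 26.65 °C; √ΔT = 2.5884
Ra = ET₀ / [0.0023 × (Tmean+17.8) × √ΔT] = 3.45 / (0.0023 × 44.45 × 2.5884) = 13.037 mm/d

13.0 mm/d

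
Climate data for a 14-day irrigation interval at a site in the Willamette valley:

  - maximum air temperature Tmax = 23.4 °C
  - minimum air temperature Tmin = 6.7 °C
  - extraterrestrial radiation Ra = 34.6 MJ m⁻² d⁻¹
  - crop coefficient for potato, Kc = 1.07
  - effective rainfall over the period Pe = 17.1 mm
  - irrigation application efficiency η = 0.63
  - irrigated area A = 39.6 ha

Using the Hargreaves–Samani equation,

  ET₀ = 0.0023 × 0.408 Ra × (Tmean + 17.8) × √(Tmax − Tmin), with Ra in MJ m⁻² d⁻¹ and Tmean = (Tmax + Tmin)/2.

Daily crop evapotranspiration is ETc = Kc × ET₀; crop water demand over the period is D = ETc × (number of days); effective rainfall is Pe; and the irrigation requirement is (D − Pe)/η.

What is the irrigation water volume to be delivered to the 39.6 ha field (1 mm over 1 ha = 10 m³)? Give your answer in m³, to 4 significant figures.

Tmean = (23.4 + 6.7)/2 = 15.05 °C
0.408 Ra = 0.408 × 34.6 = 14.1168 mm/d equivalent
ET₀ = 0.0023 × 14.1168 × (15.05 + 17.8) × √16.7 = 0.0023 × 14.1168 × 32.85 × 4.0866 = 4.3587 mm/d
ETc = Kc × ET₀ = 1.07 × 4.3587 = 4.6638 mm/d
Crop demand D = ETc × 14 d = 4.6638 × 14 = 65.293 mm
D − Pe = 65.293 − 17.1 = 48.193 mm
Gross irrigation = 48.193 / 0.63 = 76.497 mm
Volume = 76.497 mm × 39.6 ha × 10 = 30292.8 m³

30290 m³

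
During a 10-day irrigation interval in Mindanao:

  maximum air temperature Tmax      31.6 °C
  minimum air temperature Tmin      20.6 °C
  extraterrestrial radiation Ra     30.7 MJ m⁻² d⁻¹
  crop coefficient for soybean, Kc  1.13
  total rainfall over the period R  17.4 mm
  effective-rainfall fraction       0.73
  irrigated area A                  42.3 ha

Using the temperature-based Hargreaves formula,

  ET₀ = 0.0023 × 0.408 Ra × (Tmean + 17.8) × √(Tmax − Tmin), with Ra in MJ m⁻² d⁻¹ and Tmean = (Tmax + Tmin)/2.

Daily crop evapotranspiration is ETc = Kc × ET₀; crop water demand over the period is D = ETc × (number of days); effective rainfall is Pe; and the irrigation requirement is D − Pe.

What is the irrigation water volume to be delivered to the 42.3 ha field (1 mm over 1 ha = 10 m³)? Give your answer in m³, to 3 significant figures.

14700 m³

Tmean = (31.6 + 20.6)/2 = 26.10 °C
0.408 Ra = 0.408 × 30.7 = 12.5256 mm/d equivalent
ET₀ = 0.0023 × 12.5256 × (26.10 + 17.8) × √11.0 = 0.0023 × 12.5256 × 43.90 × 3.3166 = 4.1945 mm/d
ETc = Kc × ET₀ = 1.13 × 4.1945 = 4.7398 mm/d
Crop demand D = ETc × 10 d = 4.7398 × 10 = 47.398 mm
Pe = 0.73 × 17.4 = 12.702 mm
D − Pe = 47.398 − 12.702 = 34.696 mm
Volume = 34.696 mm × 42.3 ha × 10 = 14676.4 m³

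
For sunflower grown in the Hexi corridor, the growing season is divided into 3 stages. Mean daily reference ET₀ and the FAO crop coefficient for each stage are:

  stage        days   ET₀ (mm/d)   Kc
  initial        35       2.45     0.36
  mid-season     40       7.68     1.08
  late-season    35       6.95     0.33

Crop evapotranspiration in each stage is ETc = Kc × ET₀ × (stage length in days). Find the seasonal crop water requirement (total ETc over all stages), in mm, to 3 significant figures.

initial: 0.36 × 2.45 × 35 = 30.87 mm
mid-season: 1.08 × 7.68 × 40 = 331.78 mm
late-season: 0.33 × 6.95 × 35 = 80.27 mm
Seasonal total = 442.92 mm

443 mm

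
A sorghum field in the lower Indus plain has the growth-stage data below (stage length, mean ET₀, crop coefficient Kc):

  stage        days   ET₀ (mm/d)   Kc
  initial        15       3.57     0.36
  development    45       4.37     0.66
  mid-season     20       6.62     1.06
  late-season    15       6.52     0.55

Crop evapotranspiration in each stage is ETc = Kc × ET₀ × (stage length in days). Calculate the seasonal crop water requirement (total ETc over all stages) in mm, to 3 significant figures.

343 mm

initial: 0.36 × 3.57 × 15 = 19.28 mm
development: 0.66 × 4.37 × 45 = 129.79 mm
mid-season: 1.06 × 6.62 × 20 = 140.34 mm
late-season: 0.55 × 6.52 × 15 = 53.79 mm
Seasonal total = 343.20 mm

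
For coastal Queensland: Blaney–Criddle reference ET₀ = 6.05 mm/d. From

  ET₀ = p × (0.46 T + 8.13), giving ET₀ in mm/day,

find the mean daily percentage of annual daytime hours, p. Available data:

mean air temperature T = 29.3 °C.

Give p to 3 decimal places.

0.280

p = ET₀ / (0.46 T + 8.13) = 6.05 / (0.46 × 29.3 + 8.13) = 6.05 / 21.608 = 0.2800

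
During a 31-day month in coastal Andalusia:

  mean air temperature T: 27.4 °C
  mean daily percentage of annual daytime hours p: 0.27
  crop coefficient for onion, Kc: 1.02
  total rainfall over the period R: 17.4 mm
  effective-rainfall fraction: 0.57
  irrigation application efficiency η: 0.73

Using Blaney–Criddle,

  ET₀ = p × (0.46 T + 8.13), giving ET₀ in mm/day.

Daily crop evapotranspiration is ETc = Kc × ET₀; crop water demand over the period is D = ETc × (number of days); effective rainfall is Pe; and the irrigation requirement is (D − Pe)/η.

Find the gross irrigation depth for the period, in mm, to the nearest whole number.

ET₀ = 0.27 × (0.46 × 27.4 + 8.13) = 0.27 × 20.734 = 5.5982 mm/d
ETc = Kc × ET₀ = 1.02 × 5.5982 = 5.7102 mm/d
Crop demand D = ETc × 31 d = 5.7102 × 31 = 177.016 mm
Pe = 0.57 × 17.4 = 9.918 mm
D − Pe = 177.016 − 9.918 = 167.098 mm
Gross irrigation = 167.098 / 0.73 = 228.901 mm

229 mm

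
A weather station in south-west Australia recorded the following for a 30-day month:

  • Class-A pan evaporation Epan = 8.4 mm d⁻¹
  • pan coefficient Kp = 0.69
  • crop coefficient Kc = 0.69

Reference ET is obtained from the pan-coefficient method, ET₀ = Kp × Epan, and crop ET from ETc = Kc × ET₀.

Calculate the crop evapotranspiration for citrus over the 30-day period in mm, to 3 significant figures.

120 mm

ET₀ = 0.69 × 8.4 = 5.7960 mm/d
ETc = Kc × ET₀ = 0.69 × 5.7960 = 3.9992 mm/d
Over 30 days: 3.9992 × 30 = 119.976 mm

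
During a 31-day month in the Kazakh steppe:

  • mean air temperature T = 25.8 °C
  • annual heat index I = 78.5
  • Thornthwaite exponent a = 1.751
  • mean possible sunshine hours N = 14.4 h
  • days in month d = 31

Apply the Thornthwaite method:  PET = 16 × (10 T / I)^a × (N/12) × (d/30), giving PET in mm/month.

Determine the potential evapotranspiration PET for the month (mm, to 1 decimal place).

159.4 mm

10T/I = 10 × 25.8 / 78.5 = 3.2866
(10T/I)^a = 3.2866^1.751 = 8.0320
Uncorrected PET = 16 × 8.0320 = 128.512 mm
Correction = (N/12)(d/30) = (14.4/12)(31/30) = 1.2400
PET = 128.512 × 1.2400 = 159.355 mm/month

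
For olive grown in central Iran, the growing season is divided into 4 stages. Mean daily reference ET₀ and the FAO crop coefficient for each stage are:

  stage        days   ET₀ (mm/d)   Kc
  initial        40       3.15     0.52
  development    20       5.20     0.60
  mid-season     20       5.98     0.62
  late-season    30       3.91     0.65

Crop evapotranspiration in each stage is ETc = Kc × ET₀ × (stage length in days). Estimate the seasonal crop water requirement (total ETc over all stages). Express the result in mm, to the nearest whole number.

initial: 0.52 × 3.15 × 40 = 65.52 mm
development: 0.60 × 5.20 × 20 = 62.40 mm
mid-season: 0.62 × 5.98 × 20 = 74.15 mm
late-season: 0.65 × 3.91 × 30 = 76.25 mm
Seasonal total = 278.32 mm

278 mm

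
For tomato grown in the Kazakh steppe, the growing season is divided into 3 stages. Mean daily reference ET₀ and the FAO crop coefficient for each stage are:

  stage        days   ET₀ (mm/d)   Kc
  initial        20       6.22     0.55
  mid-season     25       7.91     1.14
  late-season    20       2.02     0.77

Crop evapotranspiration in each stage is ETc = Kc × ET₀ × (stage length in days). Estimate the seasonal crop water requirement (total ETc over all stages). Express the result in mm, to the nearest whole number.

initial: 0.55 × 6.22 × 20 = 68.42 mm
mid-season: 1.14 × 7.91 × 25 = 225.44 mm
late-season: 0.77 × 2.02 × 20 = 31.11 mm
Seasonal total = 324.97 mm

325 mm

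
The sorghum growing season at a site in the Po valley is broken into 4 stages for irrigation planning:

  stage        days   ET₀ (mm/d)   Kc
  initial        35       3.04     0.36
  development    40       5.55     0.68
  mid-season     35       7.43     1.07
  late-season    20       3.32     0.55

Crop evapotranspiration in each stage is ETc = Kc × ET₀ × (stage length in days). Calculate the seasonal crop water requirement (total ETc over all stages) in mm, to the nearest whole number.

504 mm

initial: 0.36 × 3.04 × 35 = 38.30 mm
development: 0.68 × 5.55 × 40 = 150.96 mm
mid-season: 1.07 × 7.43 × 35 = 278.25 mm
late-season: 0.55 × 3.32 × 20 = 36.52 mm
Seasonal total = 504.03 mm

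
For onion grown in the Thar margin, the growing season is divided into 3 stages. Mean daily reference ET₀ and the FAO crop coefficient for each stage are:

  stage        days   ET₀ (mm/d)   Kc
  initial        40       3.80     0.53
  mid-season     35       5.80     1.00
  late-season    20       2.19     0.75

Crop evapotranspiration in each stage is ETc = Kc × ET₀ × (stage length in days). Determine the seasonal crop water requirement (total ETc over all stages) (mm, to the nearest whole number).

initial: 0.53 × 3.80 × 40 = 80.56 mm
mid-season: 1.00 × 5.80 × 35 = 203.00 mm
late-season: 0.75 × 2.19 × 20 = 32.85 mm
Seasonal total = 316.41 mm

316 mm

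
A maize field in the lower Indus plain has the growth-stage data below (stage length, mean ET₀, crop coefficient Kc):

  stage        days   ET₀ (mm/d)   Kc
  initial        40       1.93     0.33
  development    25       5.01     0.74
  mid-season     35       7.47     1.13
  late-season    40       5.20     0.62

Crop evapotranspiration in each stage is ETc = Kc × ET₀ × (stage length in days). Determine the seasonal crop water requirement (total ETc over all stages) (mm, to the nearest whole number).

initial: 0.33 × 1.93 × 40 = 25.48 mm
development: 0.74 × 5.01 × 25 = 92.69 mm
mid-season: 1.13 × 7.47 × 35 = 295.44 mm
late-season: 0.62 × 5.20 × 40 = 128.96 mm
Seasonal total = 542.57 mm

543 mm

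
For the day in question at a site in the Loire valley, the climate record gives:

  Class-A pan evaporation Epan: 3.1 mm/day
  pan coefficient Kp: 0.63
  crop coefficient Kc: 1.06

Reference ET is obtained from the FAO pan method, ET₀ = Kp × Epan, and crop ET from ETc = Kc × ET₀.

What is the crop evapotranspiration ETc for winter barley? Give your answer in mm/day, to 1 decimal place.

ET₀ = 0.63 × 3.1 = 1.9530 mm/d
ETc = Kc × ET₀ = 1.06 × 1.9530 = 2.0702 mm/d

2.1 mm/day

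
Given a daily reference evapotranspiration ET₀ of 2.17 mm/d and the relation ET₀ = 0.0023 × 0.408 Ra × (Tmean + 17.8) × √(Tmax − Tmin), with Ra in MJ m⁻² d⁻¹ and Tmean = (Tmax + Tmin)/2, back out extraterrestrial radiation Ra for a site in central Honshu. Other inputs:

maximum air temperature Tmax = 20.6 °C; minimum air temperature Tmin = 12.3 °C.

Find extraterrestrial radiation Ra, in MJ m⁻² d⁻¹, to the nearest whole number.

23 MJ m⁻² d⁻¹

Tmean = (20.6+12.3)/2 = 16.45 °C; ΔT = 8.3
Ra = ET₀ / [0.0023 × 0.408 × (Tmean+17.8) × √ΔT]
   = 2.17 / (0.0023 × 0.408 × 34.25 × 2.8810) = 23.435 MJ m⁻² d⁻¹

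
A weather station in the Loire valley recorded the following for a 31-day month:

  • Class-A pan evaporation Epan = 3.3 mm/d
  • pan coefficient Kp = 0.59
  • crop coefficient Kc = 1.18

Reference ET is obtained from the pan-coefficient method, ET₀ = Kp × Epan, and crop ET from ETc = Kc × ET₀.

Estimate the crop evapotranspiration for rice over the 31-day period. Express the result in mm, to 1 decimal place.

ET₀ = 0.59 × 3.3 = 1.9470 mm/d
ETc = Kc × ET₀ = 1.18 × 1.9470 = 2.2975 mm/d
Over 31 days: 2.2975 × 31 = 71.223 mm

71.2 mm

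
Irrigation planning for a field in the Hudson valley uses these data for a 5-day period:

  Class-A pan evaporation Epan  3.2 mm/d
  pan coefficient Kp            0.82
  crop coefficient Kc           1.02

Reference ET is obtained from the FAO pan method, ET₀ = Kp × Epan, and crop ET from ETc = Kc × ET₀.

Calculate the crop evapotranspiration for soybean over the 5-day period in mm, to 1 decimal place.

ET₀ = 0.82 × 3.2 = 2.6240 mm/d
ETc = Kc × ET₀ = 1.02 × 2.6240 = 2.6765 mm/d
Over 5 days: 2.6765 × 5 = 13.383 mm

13.4 mm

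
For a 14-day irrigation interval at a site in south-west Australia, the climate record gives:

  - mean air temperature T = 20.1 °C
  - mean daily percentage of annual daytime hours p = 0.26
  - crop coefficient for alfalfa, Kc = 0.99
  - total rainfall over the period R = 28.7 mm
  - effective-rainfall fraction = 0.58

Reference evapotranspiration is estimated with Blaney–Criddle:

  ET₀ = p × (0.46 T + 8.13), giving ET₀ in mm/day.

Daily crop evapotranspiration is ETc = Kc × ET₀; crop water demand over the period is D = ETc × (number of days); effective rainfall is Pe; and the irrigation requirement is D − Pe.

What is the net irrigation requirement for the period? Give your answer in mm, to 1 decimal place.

46.0 mm

ET₀ = 0.26 × (0.46 × 20.1 + 8.13) = 0.26 × 17.376 = 4.5178 mm/d
ETc = Kc × ET₀ = 0.99 × 4.5178 = 4.4726 mm/d
Crop demand D = ETc × 14 d = 4.4726 × 14 = 62.616 mm
Pe = 0.58 × 28.7 = 16.646 mm
D − Pe = 62.616 − 16.646 = 45.970 mm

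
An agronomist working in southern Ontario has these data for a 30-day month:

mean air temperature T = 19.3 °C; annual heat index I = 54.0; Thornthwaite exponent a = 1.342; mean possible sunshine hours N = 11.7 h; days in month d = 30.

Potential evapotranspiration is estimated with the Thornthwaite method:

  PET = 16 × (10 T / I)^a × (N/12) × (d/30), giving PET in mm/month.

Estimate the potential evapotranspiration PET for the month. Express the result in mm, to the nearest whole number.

86 mm

10T/I = 10 × 19.3 / 54.0 = 3.5741
(10T/I)^a = 3.5741^1.342 = 5.5252
Uncorrected PET = 16 × 5.5252 = 88.403 mm
Correction = (N/12)(d/30) = (11.7/12)(30/30) = 0.9750
PET = 88.403 × 0.9750 = 86.193 mm/month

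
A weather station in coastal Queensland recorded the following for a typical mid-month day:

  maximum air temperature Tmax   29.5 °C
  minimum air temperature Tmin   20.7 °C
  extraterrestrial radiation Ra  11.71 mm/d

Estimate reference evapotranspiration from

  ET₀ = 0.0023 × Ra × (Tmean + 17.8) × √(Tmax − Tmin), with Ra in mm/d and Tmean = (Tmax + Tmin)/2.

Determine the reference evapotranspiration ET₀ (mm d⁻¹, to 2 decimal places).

Tmean = (29.5 + 20.7)/2 = 25.10 °C
ET₀ = 0.0023 × 11.71 × (25.10 + 17.8) × √8.8 = 0.0023 × 11.71 × 42.90 × 2.9665 = 3.4276 mm/d

3.43 mm d⁻¹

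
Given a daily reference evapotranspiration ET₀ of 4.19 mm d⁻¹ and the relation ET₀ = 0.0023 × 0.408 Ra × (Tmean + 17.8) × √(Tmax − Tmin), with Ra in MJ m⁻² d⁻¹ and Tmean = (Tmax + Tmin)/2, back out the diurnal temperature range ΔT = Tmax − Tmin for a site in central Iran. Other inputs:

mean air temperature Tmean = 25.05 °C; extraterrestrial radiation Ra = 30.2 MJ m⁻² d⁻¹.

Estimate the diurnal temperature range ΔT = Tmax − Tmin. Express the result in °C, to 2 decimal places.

11.91 °C

√ΔT = ET₀ / [0.0023 × 0.408 × Ra × (Tmean+17.8)] = 4.19 / (0.0023 × 12.3216 × 42.85) = 3.4504
ΔT = 3.4504² = 11.905 °C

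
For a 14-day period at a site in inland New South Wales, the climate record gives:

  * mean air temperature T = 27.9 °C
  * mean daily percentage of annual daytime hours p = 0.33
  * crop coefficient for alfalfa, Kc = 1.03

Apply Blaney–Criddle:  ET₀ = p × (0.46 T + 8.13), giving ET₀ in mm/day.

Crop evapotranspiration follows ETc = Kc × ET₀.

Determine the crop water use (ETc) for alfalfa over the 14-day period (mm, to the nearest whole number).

100 mm

ET₀ = 0.33 × (0.46 × 27.9 + 8.13) = 0.33 × 20.964 = 6.9181 mm/d
ETc = Kc × ET₀ = 1.03 × 6.9181 = 7.1256 mm/d
Over 14 days: 7.1256 × 14 = 99.758 mm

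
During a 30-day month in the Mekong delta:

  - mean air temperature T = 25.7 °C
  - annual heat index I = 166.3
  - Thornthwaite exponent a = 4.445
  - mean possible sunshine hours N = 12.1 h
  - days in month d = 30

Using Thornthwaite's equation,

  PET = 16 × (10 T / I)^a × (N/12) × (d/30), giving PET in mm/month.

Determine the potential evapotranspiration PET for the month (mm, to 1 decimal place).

111.7 mm

10T/I = 10 × 25.7 / 166.3 = 1.5454
(10T/I)^a = 1.5454^4.445 = 6.9229
Uncorrected PET = 16 × 6.9229 = 110.766 mm
Correction = (N/12)(d/30) = (12.1/12)(30/30) = 1.0083
PET = 110.766 × 1.0083 = 111.685 mm/month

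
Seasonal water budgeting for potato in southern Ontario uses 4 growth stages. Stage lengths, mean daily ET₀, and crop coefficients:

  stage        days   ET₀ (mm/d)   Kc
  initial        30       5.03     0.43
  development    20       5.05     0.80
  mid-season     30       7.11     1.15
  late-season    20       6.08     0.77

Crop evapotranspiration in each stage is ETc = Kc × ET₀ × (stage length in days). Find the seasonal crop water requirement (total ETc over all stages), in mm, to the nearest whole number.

485 mm

initial: 0.43 × 5.03 × 30 = 64.89 mm
development: 0.80 × 5.05 × 20 = 80.80 mm
mid-season: 1.15 × 7.11 × 30 = 245.30 mm
late-season: 0.77 × 6.08 × 20 = 93.63 mm
Seasonal total = 484.62 mm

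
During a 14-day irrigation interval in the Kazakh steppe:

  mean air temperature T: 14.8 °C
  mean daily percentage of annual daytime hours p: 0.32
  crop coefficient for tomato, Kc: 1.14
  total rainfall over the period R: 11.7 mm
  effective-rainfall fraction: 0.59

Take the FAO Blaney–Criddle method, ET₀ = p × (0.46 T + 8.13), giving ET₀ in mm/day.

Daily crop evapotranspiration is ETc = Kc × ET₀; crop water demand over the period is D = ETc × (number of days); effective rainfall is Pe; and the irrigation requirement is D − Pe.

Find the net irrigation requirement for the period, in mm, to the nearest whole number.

69 mm

ET₀ = 0.32 × (0.46 × 14.8 + 8.13) = 0.32 × 14.938 = 4.7802 mm/d
ETc = Kc × ET₀ = 1.14 × 4.7802 = 5.4494 mm/d
Crop demand D = ETc × 14 d = 5.4494 × 14 = 76.292 mm
Pe = 0.59 × 11.7 = 6.903 mm
D − Pe = 76.292 − 6.903 = 69.389 mm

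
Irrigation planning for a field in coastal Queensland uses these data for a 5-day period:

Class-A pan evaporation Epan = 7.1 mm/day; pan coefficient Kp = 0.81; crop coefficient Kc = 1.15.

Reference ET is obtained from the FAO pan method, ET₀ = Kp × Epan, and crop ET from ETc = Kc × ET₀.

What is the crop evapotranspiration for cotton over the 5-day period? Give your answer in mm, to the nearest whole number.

ET₀ = 0.81 × 7.1 = 5.7510 mm/d
ETc = Kc × ET₀ = 1.15 × 5.7510 = 6.6137 mm/d
Over 5 days: 6.6137 × 5 = 33.069 mm

33 mm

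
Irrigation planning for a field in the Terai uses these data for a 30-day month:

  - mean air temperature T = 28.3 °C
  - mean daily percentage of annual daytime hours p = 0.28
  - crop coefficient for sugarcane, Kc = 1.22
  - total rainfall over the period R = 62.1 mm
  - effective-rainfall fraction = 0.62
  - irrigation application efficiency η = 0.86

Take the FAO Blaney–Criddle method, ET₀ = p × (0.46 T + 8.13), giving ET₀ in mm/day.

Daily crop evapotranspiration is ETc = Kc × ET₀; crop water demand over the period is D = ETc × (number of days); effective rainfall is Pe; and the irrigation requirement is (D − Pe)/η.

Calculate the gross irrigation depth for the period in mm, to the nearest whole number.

ET₀ = 0.28 × (0.46 × 28.3 + 8.13) = 0.28 × 21.148 = 5.9214 mm/d
ETc = Kc × ET₀ = 1.22 × 5.9214 = 7.2241 mm/d
Crop demand D = ETc × 30 d = 7.2241 × 30 = 216.723 mm
Pe = 0.62 × 62.1 = 38.502 mm
D − Pe = 216.723 − 38.502 = 178.221 mm
Gross irrigation = 178.221 / 0.86 = 207.234 mm

207 mm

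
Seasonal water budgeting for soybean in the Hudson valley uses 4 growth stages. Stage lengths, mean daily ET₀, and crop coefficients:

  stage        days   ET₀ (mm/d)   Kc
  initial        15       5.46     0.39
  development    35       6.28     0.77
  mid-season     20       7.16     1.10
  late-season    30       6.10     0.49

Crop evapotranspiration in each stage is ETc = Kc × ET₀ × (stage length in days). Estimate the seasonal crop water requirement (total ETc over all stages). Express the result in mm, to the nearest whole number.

initial: 0.39 × 5.46 × 15 = 31.94 mm
development: 0.77 × 6.28 × 35 = 169.25 mm
mid-season: 1.10 × 7.16 × 20 = 157.52 mm
late-season: 0.49 × 6.10 × 30 = 89.67 mm
Seasonal total = 448.38 mm

448 mm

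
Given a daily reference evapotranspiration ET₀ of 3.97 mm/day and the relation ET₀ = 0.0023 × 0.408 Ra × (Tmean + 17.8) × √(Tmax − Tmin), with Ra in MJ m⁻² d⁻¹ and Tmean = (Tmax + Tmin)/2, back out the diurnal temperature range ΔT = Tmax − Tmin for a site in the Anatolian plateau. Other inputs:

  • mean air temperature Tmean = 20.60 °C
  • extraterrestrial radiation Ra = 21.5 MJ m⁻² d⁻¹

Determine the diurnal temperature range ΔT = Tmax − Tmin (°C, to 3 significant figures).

√ΔT = ET₀ / [0.0023 × 0.408 × Ra × (Tmean+17.8)] = 3.97 / (0.0023 × 8.7720 × 38.40) = 5.1243
ΔT = 5.1243² = 26.258 °C

26.3 °C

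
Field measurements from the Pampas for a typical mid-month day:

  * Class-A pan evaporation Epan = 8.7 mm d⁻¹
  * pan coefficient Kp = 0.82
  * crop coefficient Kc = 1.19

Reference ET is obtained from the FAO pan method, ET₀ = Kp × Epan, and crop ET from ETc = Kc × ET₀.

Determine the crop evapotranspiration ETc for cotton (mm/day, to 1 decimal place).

8.5 mm/day

ET₀ = 0.82 × 8.7 = 7.1340 mm/d
ETc = Kc × ET₀ = 1.19 × 7.1340 = 8.4895 mm/d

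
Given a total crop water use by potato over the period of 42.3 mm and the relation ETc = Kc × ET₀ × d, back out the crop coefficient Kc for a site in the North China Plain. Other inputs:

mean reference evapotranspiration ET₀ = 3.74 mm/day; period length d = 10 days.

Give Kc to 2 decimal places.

1.13

ETc = Kc × ET₀ × d  ⇒  Kc = ETc / (ET₀ × d)
Kc = 42.3 / (3.74 × 10) = 42.3 / 37.40 = 1.1310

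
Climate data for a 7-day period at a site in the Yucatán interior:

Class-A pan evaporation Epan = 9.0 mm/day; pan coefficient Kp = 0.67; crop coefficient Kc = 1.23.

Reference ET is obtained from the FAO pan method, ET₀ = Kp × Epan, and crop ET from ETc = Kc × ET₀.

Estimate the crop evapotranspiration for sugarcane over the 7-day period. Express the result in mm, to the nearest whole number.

ET₀ = 0.67 × 9.0 = 6.0300 mm/d
ETc = Kc × ET₀ = 1.23 × 6.0300 = 7.4169 mm/d
Over 7 days: 7.4169 × 7 = 51.918 mm

52 mm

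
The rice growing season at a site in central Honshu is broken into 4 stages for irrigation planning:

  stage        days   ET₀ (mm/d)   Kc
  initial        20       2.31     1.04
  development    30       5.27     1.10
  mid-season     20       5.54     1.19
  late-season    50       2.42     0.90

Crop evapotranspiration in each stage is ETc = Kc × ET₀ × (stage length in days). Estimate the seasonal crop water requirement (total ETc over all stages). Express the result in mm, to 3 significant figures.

463 mm

initial: 1.04 × 2.31 × 20 = 48.05 mm
development: 1.10 × 5.27 × 30 = 173.91 mm
mid-season: 1.19 × 5.54 × 20 = 131.85 mm
late-season: 0.90 × 2.42 × 50 = 108.90 mm
Seasonal total = 462.71 mm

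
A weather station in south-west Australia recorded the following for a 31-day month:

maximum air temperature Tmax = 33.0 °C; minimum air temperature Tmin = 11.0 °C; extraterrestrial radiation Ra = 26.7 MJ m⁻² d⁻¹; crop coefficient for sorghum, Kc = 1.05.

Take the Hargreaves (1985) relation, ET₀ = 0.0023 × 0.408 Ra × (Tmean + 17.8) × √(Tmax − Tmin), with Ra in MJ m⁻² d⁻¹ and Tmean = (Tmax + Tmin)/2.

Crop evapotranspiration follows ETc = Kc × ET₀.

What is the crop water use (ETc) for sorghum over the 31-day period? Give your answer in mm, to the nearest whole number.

Tmean = (33.0 + 11.0)/2 = 22.00 °C
0.408 Ra = 0.408 × 26.7 = 10.8936 mm/d equivalent
ET₀ = 0.0023 × 10.8936 × (22.00 + 17.8) × √22.0 = 0.0023 × 10.8936 × 39.80 × 4.6904 = 4.6773 mm/d
ETc = Kc × ET₀ = 1.05 × 4.6773 = 4.9112 mm/d
Over 31 days: 4.9112 × 31 = 152.247 mm

152 mm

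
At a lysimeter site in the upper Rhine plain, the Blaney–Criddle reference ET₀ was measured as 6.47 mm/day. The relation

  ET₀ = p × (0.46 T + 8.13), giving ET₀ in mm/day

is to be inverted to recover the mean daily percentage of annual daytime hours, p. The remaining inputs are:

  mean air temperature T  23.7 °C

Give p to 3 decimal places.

0.340

p = ET₀ / (0.46 T + 8.13) = 6.47 / (0.46 × 23.7 + 8.13) = 6.47 / 19.032 = 0.3400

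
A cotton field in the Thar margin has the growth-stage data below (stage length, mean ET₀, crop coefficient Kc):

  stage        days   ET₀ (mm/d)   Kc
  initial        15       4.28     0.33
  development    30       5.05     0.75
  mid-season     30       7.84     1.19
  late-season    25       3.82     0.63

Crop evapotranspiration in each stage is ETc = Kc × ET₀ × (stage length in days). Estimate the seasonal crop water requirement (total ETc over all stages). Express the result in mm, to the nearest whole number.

475 mm

initial: 0.33 × 4.28 × 15 = 21.19 mm
development: 0.75 × 5.05 × 30 = 113.63 mm
mid-season: 1.19 × 7.84 × 30 = 279.89 mm
late-season: 0.63 × 3.82 × 25 = 60.17 mm
Seasonal total = 474.88 mm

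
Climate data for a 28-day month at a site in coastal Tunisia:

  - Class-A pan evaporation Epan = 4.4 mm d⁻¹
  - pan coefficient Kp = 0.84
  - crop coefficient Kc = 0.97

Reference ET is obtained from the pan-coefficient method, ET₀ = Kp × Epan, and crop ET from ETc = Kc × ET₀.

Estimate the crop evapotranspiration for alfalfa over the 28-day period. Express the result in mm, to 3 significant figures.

100 mm

ET₀ = 0.84 × 4.4 = 3.6960 mm/d
ETc = Kc × ET₀ = 0.97 × 3.6960 = 3.5851 mm/d
Over 28 days: 3.5851 × 28 = 100.383 mm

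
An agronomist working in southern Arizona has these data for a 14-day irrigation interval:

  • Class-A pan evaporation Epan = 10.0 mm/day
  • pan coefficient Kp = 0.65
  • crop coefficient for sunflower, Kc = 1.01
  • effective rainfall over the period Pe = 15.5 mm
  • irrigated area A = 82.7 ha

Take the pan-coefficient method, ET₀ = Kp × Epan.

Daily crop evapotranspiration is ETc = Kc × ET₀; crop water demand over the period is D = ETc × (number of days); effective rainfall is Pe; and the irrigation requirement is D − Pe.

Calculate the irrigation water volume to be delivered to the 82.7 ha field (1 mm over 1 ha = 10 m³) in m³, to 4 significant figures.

ET₀ = 0.65 × 10.0 = 6.5000 mm/d
ETc = Kc × ET₀ = 1.01 × 6.5000 = 6.5650 mm/d
Crop demand D = ETc × 14 d = 6.5650 × 14 = 91.910 mm
D − Pe = 91.910 − 15.5 = 76.410 mm
Volume = 76.410 mm × 82.7 ha × 10 = 63191.1 m³

63190 m³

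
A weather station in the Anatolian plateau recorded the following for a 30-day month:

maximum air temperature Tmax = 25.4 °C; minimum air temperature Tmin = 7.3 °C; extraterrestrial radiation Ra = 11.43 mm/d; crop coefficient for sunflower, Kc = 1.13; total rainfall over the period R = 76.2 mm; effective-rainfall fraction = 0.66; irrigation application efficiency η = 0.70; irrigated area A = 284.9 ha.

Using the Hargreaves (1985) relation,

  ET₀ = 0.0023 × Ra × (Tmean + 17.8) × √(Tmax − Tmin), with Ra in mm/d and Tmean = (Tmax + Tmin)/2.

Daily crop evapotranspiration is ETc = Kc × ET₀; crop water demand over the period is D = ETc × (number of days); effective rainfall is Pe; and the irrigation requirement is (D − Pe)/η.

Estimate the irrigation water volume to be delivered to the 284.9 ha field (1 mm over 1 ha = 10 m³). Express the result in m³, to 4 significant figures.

322300 m³

Tmean = (25.4 + 7.3)/2 = 16.35 °C
ET₀ = 0.0023 × 11.43 × (16.35 + 17.8) × √18.1 = 0.0023 × 11.43 × 34.15 × 4.2544 = 3.8195 mm/d
ETc = Kc × ET₀ = 1.13 × 3.8195 = 4.3160 mm/d
Crop demand D = ETc × 30 d = 4.3160 × 30 = 129.480 mm
Pe = 0.66 × 76.2 = 50.292 mm
D − Pe = 129.480 − 50.292 = 79.188 mm
Gross irrigation = 79.188 / 0.70 = 113.126 mm
Volume = 113.126 mm × 284.9 ha × 10 = 322296.0 m³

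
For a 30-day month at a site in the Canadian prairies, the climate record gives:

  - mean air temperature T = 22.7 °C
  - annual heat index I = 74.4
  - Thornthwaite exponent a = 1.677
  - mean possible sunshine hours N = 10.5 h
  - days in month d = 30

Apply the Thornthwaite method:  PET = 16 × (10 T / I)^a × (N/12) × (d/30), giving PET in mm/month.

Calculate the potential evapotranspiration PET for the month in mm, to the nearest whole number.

91 mm

10T/I = 10 × 22.7 / 74.4 = 3.0511
(10T/I)^a = 3.0511^1.677 = 6.4928
Uncorrected PET = 16 × 6.4928 = 103.885 mm
Correction = (N/12)(d/30) = (10.5/12)(30/30) = 0.8750
PET = 103.885 × 0.8750 = 90.899 mm/month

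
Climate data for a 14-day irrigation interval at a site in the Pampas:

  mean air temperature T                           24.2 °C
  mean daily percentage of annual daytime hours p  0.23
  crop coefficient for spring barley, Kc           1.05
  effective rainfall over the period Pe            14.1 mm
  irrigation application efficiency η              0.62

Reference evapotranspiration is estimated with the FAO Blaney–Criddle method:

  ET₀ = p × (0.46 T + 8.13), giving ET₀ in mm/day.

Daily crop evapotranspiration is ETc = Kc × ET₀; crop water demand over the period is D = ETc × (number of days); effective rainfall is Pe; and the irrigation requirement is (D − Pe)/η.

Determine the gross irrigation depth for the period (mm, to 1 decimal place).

82.3 mm

ET₀ = 0.23 × (0.46 × 24.2 + 8.13) = 0.23 × 19.262 = 4.4303 mm/d
ETc = Kc × ET₀ = 1.05 × 4.4303 = 4.6518 mm/d
Crop demand D = ETc × 14 d = 4.6518 × 14 = 65.125 mm
D − Pe = 65.125 − 14.1 = 51.025 mm
Gross irrigation = 51.025 / 0.62 = 82.298 mm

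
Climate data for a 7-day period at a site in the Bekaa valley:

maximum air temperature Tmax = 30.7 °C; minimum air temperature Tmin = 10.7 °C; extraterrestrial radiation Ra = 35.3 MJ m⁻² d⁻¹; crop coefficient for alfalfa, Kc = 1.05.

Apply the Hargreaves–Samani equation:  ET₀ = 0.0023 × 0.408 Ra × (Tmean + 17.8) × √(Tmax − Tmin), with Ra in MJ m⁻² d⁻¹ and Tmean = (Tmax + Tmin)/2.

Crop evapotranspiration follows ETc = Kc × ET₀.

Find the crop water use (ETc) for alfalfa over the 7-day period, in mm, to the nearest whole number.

Tmean = (30.7 + 10.7)/2 = 20.70 °C
0.408 Ra = 0.408 × 35.3 = 14.4024 mm/d equivalent
ET₀ = 0.0023 × 14.4024 × (20.70 + 17.8) × √20.0 = 0.0023 × 14.4024 × 38.50 × 4.4721 = 5.7034 mm/d
ETc = Kc × ET₀ = 1.05 × 5.7034 = 5.9886 mm/d
Over 7 days: 5.9886 × 7 = 41.920 mm

42 mm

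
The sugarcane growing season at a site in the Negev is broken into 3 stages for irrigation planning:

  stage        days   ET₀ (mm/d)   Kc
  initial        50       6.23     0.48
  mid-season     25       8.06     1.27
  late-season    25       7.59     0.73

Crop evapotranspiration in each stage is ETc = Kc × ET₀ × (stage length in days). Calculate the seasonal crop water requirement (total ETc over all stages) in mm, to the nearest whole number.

544 mm

initial: 0.48 × 6.23 × 50 = 149.52 mm
mid-season: 1.27 × 8.06 × 25 = 255.91 mm
late-season: 0.73 × 7.59 × 25 = 138.52 mm
Seasonal total = 543.95 mm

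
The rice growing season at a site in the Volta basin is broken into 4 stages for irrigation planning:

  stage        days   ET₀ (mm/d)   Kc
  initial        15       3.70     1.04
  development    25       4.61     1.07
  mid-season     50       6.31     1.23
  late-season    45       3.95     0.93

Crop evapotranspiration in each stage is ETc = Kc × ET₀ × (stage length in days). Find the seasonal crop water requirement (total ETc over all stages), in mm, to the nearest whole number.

734 mm

initial: 1.04 × 3.70 × 15 = 57.72 mm
development: 1.07 × 4.61 × 25 = 123.32 mm
mid-season: 1.23 × 6.31 × 50 = 388.07 mm
late-season: 0.93 × 3.95 × 45 = 165.31 mm
Seasonal total = 734.42 mm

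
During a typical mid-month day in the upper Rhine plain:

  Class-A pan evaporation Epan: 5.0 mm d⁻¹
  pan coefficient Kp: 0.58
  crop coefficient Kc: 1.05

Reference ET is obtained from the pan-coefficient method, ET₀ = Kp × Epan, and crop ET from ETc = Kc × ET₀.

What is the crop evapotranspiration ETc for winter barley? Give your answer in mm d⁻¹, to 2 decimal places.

ET₀ = 0.58 × 5.0 = 2.9000 mm/d
ETc = Kc × ET₀ = 1.05 × 2.9000 = 3.0450 mm/d

3.05 mm d⁻¹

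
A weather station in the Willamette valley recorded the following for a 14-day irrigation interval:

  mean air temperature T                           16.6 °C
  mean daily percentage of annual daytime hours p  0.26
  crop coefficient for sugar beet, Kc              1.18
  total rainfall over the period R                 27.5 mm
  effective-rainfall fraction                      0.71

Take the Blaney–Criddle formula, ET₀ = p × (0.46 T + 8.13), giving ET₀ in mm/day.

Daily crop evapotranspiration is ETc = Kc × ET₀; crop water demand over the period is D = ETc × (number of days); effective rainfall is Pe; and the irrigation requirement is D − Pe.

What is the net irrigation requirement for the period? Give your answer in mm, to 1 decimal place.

ET₀ = 0.26 × (0.46 × 16.6 + 8.13) = 0.26 × 15.766 = 4.0992 mm/d
ETc = Kc × ET₀ = 1.18 × 4.0992 = 4.8371 mm/d
Crop demand D = ETc × 14 d = 4.8371 × 14 = 67.719 mm
Pe = 0.71 × 27.5 = 19.525 mm
D − Pe = 67.719 − 19.525 = 48.194 mm

48.2 mm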